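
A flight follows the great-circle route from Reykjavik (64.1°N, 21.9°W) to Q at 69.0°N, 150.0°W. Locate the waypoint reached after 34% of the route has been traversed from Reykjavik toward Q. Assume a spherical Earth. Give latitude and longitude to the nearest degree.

≈ 76°N, 47°W

Write both endpoints as unit vectors p₁, p₂ with components (cos φ cos λ, cos φ sin λ, sin φ).
The central angle between the endpoints is δ = arccos(p₁·p₂) ≈ 0.733 rad (42.0°).
Interpolate at f = 0.34 with slerp weights a = sin((1−f)δ)/sin δ ≈ 0.695, b = sin(fδ)/sin δ ≈ 0.369.
p = a·p₁ + b·p₂ ≈ (0.167, -0.179, 0.969); φ = arcsin(p_z) ≈ 75.80°, λ = atan2(p_y, p_x) ≈ -46.98°.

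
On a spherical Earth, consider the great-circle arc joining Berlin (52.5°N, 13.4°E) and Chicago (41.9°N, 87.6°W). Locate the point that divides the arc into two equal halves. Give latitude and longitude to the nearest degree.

≈ 59°N, 44°W

Convert each endpoint to a unit vector on the sphere (x = cos φ cos λ, y = cos φ sin λ, z = sin φ).
The central angle between the endpoints is δ = arccos(p₁·p₂) ≈ 1.111 rad (63.7°).
Interpolate at f = 1/2 with slerp weights a = sin((1−f)δ)/sin δ ≈ 0.589, b = sin(fδ)/sin δ ≈ 0.589.
p = a·p₁ + b·p₂ ≈ (0.367, -0.355, 0.860); φ = arcsin(p_z) ≈ 59.32°, λ = atan2(p_y, p_x) ≈ -44.03°.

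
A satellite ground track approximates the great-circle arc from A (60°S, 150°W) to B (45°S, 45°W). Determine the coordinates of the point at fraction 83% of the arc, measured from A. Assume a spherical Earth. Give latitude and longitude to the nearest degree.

From cos δ = sin φ₁ sin φ₂ + cos φ₁ cos φ₂ cos Δλ, the central angle is δ ≈ 1.023 rad (58.6°).
Interpolate at f = 0.83 with slerp weights a = sin((1−f)δ)/sin δ ≈ 0.203, b = sin(fδ)/sin δ ≈ 0.879.
p = a·p₁ + b·p₂ ≈ (0.352, -0.490, -0.797); φ = arcsin(p_z) ≈ -52.88°, λ = atan2(p_y, p_x) ≈ -54.33°.

≈ (53°S, 54°W)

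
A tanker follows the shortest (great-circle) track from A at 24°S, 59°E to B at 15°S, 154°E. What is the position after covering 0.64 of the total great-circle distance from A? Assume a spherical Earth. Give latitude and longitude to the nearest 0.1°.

≈ 25.5°S, 121.9°E

Convert each endpoint to a unit vector on the sphere (x = cos φ cos λ, y = cos φ sin λ, z = sin φ).
The central angle between the endpoints is δ = arccos(p₁·p₂) ≈ 1.542 rad (88.4°).
Interpolate at f = 0.64 with slerp weights a = sin((1−f)δ)/sin δ ≈ 0.527, b = sin(fδ)/sin δ ≈ 0.835.
p = a·p₁ + b·p₂ ≈ (-0.477, 0.766, -0.431); φ = arcsin(p_z) ≈ -25.50°, λ = atan2(p_y, p_x) ≈ 121.87°.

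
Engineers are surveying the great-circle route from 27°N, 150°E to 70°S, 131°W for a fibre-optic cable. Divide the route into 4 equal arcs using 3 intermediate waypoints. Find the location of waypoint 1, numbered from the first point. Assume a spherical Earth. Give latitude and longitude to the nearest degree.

≈ 1°N, 160°E

Convert each endpoint to a unit vector on the sphere (x = cos φ cos λ, y = cos φ sin λ, z = sin φ).
The central angle between the endpoints is δ = arccos(p₁·p₂) ≈ 1.948 rad (111.6°).
Interpolate at f = 1/4 with slerp weights a = sin((1−f)δ)/sin δ ≈ 1.069, b = sin(fδ)/sin δ ≈ 0.503.
p = a·p₁ + b·p₂ ≈ (-0.938, 0.346, 0.012); φ = arcsin(p_z) ≈ 0.71°, λ = atan2(p_y, p_x) ≈ 159.73°.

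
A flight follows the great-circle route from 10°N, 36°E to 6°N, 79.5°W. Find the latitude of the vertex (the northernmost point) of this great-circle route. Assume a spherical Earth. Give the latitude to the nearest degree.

The great circle lies in the plane with unit normal n̂ = (p₁ × p₂)/|p₁ × p₂|.
Here n̂_z ≈ -0.966; the vertex latitude is φ_max = arccos|n̂_z| ≈ 15.0°.

≈ 15°N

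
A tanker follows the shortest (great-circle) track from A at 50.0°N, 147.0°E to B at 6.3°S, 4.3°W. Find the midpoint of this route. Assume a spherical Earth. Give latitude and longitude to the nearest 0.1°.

≈ 51.1°N, 31.4°E

The haversine formula gives a central angle δ ≈ 2.271 rad (130.1°) between the endpoints.
Interpolate at f = 1/2 with slerp weights a = sin((1−f)δ)/sin δ ≈ 1.186, b = sin(fδ)/sin δ ≈ 1.186.
p = a·p₁ + b·p₂ ≈ (0.536, 0.327, 0.778); φ = arcsin(p_z) ≈ 51.11°, λ = atan2(p_y, p_x) ≈ 31.36°.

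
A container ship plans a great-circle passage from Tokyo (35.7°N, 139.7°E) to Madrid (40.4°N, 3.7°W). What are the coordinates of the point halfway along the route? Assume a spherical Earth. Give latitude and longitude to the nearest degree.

≈ (68°N, 74°E)

Convert each endpoint to a unit vector on the sphere (x = cos φ cos λ, y = cos φ sin λ, z = sin φ).
The central angle between the endpoints is δ = arccos(p₁·p₂) ≈ 1.689 rad (96.8°).
Interpolate at f = 1/2 with slerp weights a = sin((1−f)δ)/sin δ ≈ 0.753, b = sin(fδ)/sin δ ≈ 0.753.
p = a·p₁ + b·p₂ ≈ (0.106, 0.359, 0.927); φ = arcsin(p_z) ≈ 68.05°, λ = atan2(p_y, p_x) ≈ 73.55°.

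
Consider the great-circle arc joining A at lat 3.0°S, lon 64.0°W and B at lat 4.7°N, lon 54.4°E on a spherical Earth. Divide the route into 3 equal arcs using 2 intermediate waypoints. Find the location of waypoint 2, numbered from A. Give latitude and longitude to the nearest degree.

Write both endpoints as unit vectors p₁, p₂ with components (cos φ cos λ, cos φ sin λ, sin φ).
The central angle between the endpoints is δ = arccos(p₁·p₂) ≈ 2.069 rad (118.5°).
Interpolate at f = 2/3 with slerp weights a = sin((1−f)δ)/sin δ ≈ 0.724, b = sin(fδ)/sin δ ≈ 1.117.
p = a·p₁ + b·p₂ ≈ (0.965, 0.256, 0.054); φ = arcsin(p_z) ≈ 3.08°, λ = atan2(p_y, p_x) ≈ 14.83°.

≈ lat 3°N, lon 15°E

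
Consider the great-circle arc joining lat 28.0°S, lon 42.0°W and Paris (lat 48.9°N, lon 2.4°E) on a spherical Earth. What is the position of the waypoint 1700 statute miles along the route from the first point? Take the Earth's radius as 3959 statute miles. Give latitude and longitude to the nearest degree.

Write both endpoints as unit vectors p₁, p₂ with components (cos φ cos λ, cos φ sin λ, sin φ).
The central angle between the endpoints is δ = arccos(p₁·p₂) ≈ 1.510 rad (86.5°). The total great-circle distance is δ·R ≈ 1.510 × 3959 ≈ 5977 mi, so the target fraction is f = 1700/5977 ≈ 0.284.
Interpolate at f ≈ 0.284 with slerp weights a = sin((1−f)δ)/sin δ ≈ 0.884, b = sin(fδ)/sin δ ≈ 0.417.
p = a·p₁ + b·p₂ ≈ (0.854, -0.511, -0.101); φ = arcsin(p_z) ≈ -5.77°, λ = atan2(p_y, p_x) ≈ -30.88°.

≈ lat 6°S, lon 31°W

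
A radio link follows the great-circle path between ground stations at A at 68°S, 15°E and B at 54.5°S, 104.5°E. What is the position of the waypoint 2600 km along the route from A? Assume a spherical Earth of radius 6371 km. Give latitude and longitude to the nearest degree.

Convert each endpoint to a unit vector on the sphere (x = cos φ cos λ, y = cos φ sin λ, z = sin φ).
The central angle between the endpoints is δ = arccos(p₁·p₂) ≈ 0.712 rad (40.8°). The total great-circle distance is δ·R ≈ 0.712 × 6371 ≈ 4539 km, so the target fraction is f = 2600/4539 ≈ 0.573.
Interpolate at f ≈ 0.573 with slerp weights a = sin((1−f)δ)/sin δ ≈ 0.458, b = sin(fδ)/sin δ ≈ 0.607.
p = a·p₁ + b·p₂ ≈ (0.078, 0.386, -0.919); φ = arcsin(p_z) ≈ -66.83°, λ = atan2(p_y, p_x) ≈ 78.62°.

≈ 67°S, 79°E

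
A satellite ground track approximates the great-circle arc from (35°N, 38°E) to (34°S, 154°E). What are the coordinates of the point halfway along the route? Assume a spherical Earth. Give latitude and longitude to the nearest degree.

Write both endpoints as unit vectors p₁, p₂ with components (cos φ cos λ, cos φ sin λ, sin φ).
The central angle between the endpoints is δ = arccos(p₁·p₂) ≈ 2.238 rad (128.2°).
Interpolate at f = 1/2 with slerp weights a = sin((1−f)δ)/sin δ ≈ 1.145, b = sin(fδ)/sin δ ≈ 1.145.
p = a·p₁ + b·p₂ ≈ (-0.114, 0.993, 0.016); φ = arcsin(p_z) ≈ 0.94°, λ = atan2(p_y, p_x) ≈ 96.55°.

≈ (1°N, 97°E)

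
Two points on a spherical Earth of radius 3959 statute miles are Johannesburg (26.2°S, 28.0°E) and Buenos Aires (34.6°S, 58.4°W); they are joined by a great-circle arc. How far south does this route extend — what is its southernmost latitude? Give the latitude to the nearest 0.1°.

The great circle lies in the plane with unit normal n̂ = (p₁ × p₂)/|p₁ × p₂|.
Here n̂_z ≈ -0.772; the vertex latitude is φ_max = arccos|n̂_z| ≈ 39.5°.
Check via Clairaut: cos φ_max = |cos φ₁| · sin C = cos(26.2°)·sin(120.6°) ≈ 0.772, again giving ≈ 39.5°.

≈ 39.5°S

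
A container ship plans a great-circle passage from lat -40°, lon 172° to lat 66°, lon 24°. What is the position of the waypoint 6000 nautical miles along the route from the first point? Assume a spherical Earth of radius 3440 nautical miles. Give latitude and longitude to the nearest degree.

≈ lat 53°, lon 130°

Convert each endpoint to a unit vector on the sphere (x = cos φ cos λ, y = cos φ sin λ, z = sin φ).
The central angle between the endpoints is δ = arccos(p₁·p₂) ≈ 2.590 rad (148.4°). The total great-circle distance is δ·R ≈ 2.590 × 3440 ≈ 8908 nmi, so the target fraction is f = 6000/8908 ≈ 0.674.
Interpolate at f ≈ 0.674 with slerp weights a = sin((1−f)δ)/sin δ ≈ 1.427, b = sin(fδ)/sin δ ≈ 1.878.
p = a·p₁ + b·p₂ ≈ (-0.384, 0.463, 0.799); φ = arcsin(p_z) ≈ 53.01°, λ = atan2(p_y, p_x) ≈ 129.71°.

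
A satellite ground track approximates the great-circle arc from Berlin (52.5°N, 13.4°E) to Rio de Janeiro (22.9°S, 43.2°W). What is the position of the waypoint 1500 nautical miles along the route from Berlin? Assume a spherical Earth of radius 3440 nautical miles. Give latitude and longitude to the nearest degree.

≈ 34°N, 10°W

Convert each endpoint to a unit vector on the sphere (x = cos φ cos λ, y = cos φ sin λ, z = sin φ).
The central angle between the endpoints is δ = arccos(p₁·p₂) ≈ 1.571 rad (90.0°). The total great-circle distance is δ·R ≈ 1.571 × 3440 ≈ 5404 nmi, so the target fraction is f = 1500/5404 ≈ 0.278.
Interpolate at f ≈ 0.278 with slerp weights a = sin((1−f)δ)/sin δ ≈ 0.906, b = sin(fδ)/sin δ ≈ 0.422.
p = a·p₁ + b·p₂ ≈ (0.820, -0.138, 0.555); φ = arcsin(p_z) ≈ 33.70°, λ = atan2(p_y, p_x) ≈ -9.58°.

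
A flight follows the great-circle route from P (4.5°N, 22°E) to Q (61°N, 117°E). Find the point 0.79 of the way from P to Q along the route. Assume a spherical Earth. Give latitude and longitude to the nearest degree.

≈ (58°N, 80°E)

Convert each endpoint to a unit vector on the sphere (x = cos φ cos λ, y = cos φ sin λ, z = sin φ).
The central angle between the endpoints is δ = arccos(p₁·p₂) ≈ 1.544 rad (88.5°).
Interpolate at f = 0.79 with slerp weights a = sin((1−f)δ)/sin δ ≈ 0.319, b = sin(fδ)/sin δ ≈ 0.939.
p = a·p₁ + b·p₂ ≈ (0.088, 0.525, 0.847); φ = arcsin(p_z) ≈ 57.85°, λ = atan2(p_y, p_x) ≈ 80.50°.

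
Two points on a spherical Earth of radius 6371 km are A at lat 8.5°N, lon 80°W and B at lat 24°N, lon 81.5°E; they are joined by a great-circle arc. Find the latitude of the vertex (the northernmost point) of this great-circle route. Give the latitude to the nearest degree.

≈ 62°N

The great circle lies in the plane with unit normal n̂ = (p₁ × p₂)/|p₁ × p₂|.
Here n̂_z ≈ +0.474; the vertex latitude is φ_max = arccos|n̂_z| ≈ 61.7°.
Check via Clairaut: cos φ_max = |cos φ₁| · sin C = cos(8.5°)·sin(28.7°) ≈ 0.474, again giving ≈ 61.7°.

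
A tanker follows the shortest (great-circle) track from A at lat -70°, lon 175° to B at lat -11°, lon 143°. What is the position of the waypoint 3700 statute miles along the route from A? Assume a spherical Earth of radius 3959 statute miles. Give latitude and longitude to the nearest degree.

The haversine formula gives a central angle δ ≈ 1.088 rad (62.4°) between the endpoints. The total great-circle distance is δ·R ≈ 1.088 × 3959 ≈ 4308 mi, so the target fraction is f = 3700/4308 ≈ 0.859.
Interpolate at f ≈ 0.859 with slerp weights a = sin((1−f)δ)/sin δ ≈ 0.173, b = sin(fδ)/sin δ ≈ 0.908.
p = a·p₁ + b·p₂ ≈ (-0.771, 0.542, -0.336); φ = arcsin(p_z) ≈ -19.61°, λ = atan2(p_y, p_x) ≈ 144.91°.

≈ lat -20°, lon 145°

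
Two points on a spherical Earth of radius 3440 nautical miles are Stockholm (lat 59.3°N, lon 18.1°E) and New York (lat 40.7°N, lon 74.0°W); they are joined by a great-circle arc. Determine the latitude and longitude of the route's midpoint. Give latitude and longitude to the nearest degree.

≈ lat 59°N, lon 39°W

Write both endpoints as unit vectors p₁, p₂ with components (cos φ cos λ, cos φ sin λ, sin φ).
The central angle between the endpoints is δ = arccos(p₁·p₂) ≈ 0.993 rad (56.9°).
Interpolate at f = 1/2 with slerp weights a = sin((1−f)δ)/sin δ ≈ 0.569, b = sin(fδ)/sin δ ≈ 0.569.
p = a·p₁ + b·p₂ ≈ (0.395, -0.324, 0.860); φ = arcsin(p_z) ≈ 59.28°, λ = atan2(p_y, p_x) ≈ -39.39°.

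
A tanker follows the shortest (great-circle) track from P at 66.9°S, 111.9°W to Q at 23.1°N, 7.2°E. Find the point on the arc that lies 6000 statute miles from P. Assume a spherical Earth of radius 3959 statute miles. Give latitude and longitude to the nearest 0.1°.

From cos δ = sin φ₁ sin φ₂ + cos φ₁ cos φ₂ cos Δλ, the central angle is δ ≈ 2.137 rad (122.4°). The total great-circle distance is δ·R ≈ 2.137 × 3959 ≈ 8460 mi, so the target fraction is f = 6000/8460 ≈ 0.709.
Interpolate at f ≈ 0.709 with slerp weights a = sin((1−f)δ)/sin δ ≈ 0.690, b = sin(fδ)/sin δ ≈ 1.183.
p = a·p₁ + b·p₂ ≈ (0.979, -0.115, -0.170); φ = arcsin(p_z) ≈ -9.81°, λ = atan2(p_y, p_x) ≈ -6.69°.

≈ 9.8°S, 6.7°W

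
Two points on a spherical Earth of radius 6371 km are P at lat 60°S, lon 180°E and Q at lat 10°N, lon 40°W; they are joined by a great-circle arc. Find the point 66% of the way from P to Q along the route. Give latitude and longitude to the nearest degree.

≈ lat 28°S, lon 57°W

Write both endpoints as unit vectors p₁, p₂ with components (cos φ cos λ, cos φ sin λ, sin φ).
The central angle between the endpoints is δ = arccos(p₁·p₂) ≈ 2.127 rad (121.8°).
Interpolate at f = 0.66 with slerp weights a = sin((1−f)δ)/sin δ ≈ 0.779, b = sin(fδ)/sin δ ≈ 1.161.
p = a·p₁ + b·p₂ ≈ (0.486, -0.735, -0.473); φ = arcsin(p_z) ≈ -28.23°, λ = atan2(p_y, p_x) ≈ -56.51°.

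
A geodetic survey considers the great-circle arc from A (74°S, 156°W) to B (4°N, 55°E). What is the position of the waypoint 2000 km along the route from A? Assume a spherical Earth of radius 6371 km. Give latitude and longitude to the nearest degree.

Convert each endpoint to a unit vector on the sphere (x = cos φ cos λ, y = cos φ sin λ, z = sin φ).
The central angle between the endpoints is δ = arccos(p₁·p₂) ≈ 1.878 rad (107.6°). The total great-circle distance is δ·R ≈ 1.878 × 6371 ≈ 11967 km, so the target fraction is f = 2000/11967 ≈ 0.167.
Interpolate at f ≈ 0.167 with slerp weights a = sin((1−f)δ)/sin δ ≈ 1.049, b = sin(fδ)/sin δ ≈ 0.324.
p = a·p₁ + b·p₂ ≈ (-0.079, 0.147, -0.986); φ = arcsin(p_z) ≈ -80.39°, λ = atan2(p_y, p_x) ≈ 118.18°.

≈ (80°S, 118°E)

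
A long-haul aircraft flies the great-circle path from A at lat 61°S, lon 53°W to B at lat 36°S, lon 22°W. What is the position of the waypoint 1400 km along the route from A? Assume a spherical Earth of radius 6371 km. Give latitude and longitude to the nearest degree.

≈ lat 52°S, lon 37°W

The haversine formula gives a central angle δ ≈ 0.554 rad (31.8°) between the endpoints. The total great-circle distance is δ·R ≈ 0.554 × 6371 ≈ 3531 km, so the target fraction is f = 1400/3531 ≈ 0.396.
Interpolate at f ≈ 0.396 with slerp weights a = sin((1−f)δ)/sin δ ≈ 0.624, b = sin(fδ)/sin δ ≈ 0.414.
p = a·p₁ + b·p₂ ≈ (0.493, -0.367, -0.789); φ = arcsin(p_z) ≈ -52.09°, λ = atan2(p_y, p_x) ≈ -36.69°.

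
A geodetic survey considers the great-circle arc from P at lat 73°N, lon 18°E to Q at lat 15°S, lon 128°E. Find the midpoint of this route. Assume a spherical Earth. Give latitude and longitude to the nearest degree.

≈ lat 38°N, lon 110°E

Convert each endpoint to a unit vector on the sphere (x = cos φ cos λ, y = cos φ sin λ, z = sin φ).
The central angle between the endpoints is δ = arccos(p₁·p₂) ≈ 1.922 rad (110.1°).
Interpolate at f = 1/2 with slerp weights a = sin((1−f)δ)/sin δ ≈ 0.873, b = sin(fδ)/sin δ ≈ 0.873.
p = a·p₁ + b·p₂ ≈ (-0.276, 0.743, 0.609); φ = arcsin(p_z) ≈ 37.52°, λ = atan2(p_y, p_x) ≈ 110.40°.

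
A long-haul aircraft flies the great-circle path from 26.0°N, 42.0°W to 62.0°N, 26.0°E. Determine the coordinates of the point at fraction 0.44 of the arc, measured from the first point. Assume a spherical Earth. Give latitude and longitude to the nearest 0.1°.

From cos δ = sin φ₁ sin φ₂ + cos φ₁ cos φ₂ cos Δλ, the central angle is δ ≈ 0.994 rad (57.0°).
Interpolate at f = 0.44 with slerp weights a = sin((1−f)δ)/sin δ ≈ 0.630, b = sin(fδ)/sin δ ≈ 0.505.
p = a·p₁ + b·p₂ ≈ (0.634, -0.275, 0.723); φ = arcsin(p_z) ≈ 46.26°, λ = atan2(p_y, p_x) ≈ -23.45°.

≈ 46.3°N, 23.4°W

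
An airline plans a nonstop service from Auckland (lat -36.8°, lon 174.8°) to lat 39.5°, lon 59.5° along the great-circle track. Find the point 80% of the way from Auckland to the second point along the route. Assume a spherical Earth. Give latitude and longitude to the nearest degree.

Convert each endpoint to a unit vector on the sphere (x = cos φ cos λ, y = cos φ sin λ, z = sin φ).
The central angle between the endpoints is δ = arccos(p₁·p₂) ≈ 2.272 rad (130.2°).
Interpolate at f = 0.80 with slerp weights a = sin((1−f)δ)/sin δ ≈ 0.574, b = sin(fδ)/sin δ ≈ 1.269.
p = a·p₁ + b·p₂ ≈ (0.039, 0.885, 0.463); φ = arcsin(p_z) ≈ 27.59°, λ = atan2(p_y, p_x) ≈ 87.48°.

≈ lat 28°, lon 87°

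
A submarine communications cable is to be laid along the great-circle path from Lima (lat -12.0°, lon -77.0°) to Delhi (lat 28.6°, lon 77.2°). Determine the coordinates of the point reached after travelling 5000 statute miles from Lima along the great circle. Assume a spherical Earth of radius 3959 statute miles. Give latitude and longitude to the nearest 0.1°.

≈ lat 31.1°, lon -16.4°

The haversine formula gives a central angle δ ≈ 2.632 rad (150.8°) between the endpoints. The total great-circle distance is δ·R ≈ 2.632 × 3959 ≈ 10418 mi, so the target fraction is f = 5000/10418 ≈ 0.480.
Interpolate at f ≈ 0.480 with slerp weights a = sin((1−f)δ)/sin δ ≈ 2.006, b = sin(fδ)/sin δ ≈ 1.952.
p = a·p₁ + b·p₂ ≈ (0.821, -0.241, 0.517); φ = arcsin(p_z) ≈ 31.14°, λ = atan2(p_y, p_x) ≈ -16.37°.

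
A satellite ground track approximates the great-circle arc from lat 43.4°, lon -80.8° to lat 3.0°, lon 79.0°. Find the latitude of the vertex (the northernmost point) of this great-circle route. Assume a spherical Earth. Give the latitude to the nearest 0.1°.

The great circle lies in the plane with unit normal n̂ = (p₁ × p₂)/|p₁ × p₂|.
Here n̂_z ≈ +0.328; the vertex latitude is φ_max = arccos|n̂_z| ≈ 70.9°.
Check via Clairaut: cos φ_max = |cos φ₁| · sin C = cos(43.4°)·sin(26.8°) ≈ 0.328, again giving ≈ 70.9°.

≈ 70.9°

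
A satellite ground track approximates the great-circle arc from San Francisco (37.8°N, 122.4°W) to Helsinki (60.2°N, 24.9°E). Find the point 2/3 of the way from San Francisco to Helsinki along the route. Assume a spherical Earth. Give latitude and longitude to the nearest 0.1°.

Write both endpoints as unit vectors p₁, p₂ with components (cos φ cos λ, cos φ sin λ, sin φ).
The central angle between the endpoints is δ = arccos(p₁·p₂) ≈ 1.368 rad (78.4°).
Interpolate at f = 2/3 with slerp weights a = sin((1−f)δ)/sin δ ≈ 0.450, b = sin(fδ)/sin δ ≈ 0.807.
p = a·p₁ + b·p₂ ≈ (0.174, -0.131, 0.976); φ = arcsin(p_z) ≈ 77.44°, λ = atan2(p_y, p_x) ≈ -37.05°.

≈ 77.4°N, 37.0°W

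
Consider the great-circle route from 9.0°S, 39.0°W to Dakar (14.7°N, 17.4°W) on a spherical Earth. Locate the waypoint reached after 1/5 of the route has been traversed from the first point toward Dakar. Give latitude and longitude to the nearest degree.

≈ 4°S, 35°W

Write both endpoints as unit vectors p₁, p₂ with components (cos φ cos λ, cos φ sin λ, sin φ).
The central angle between the endpoints is δ = arccos(p₁·p₂) ≈ 0.558 rad (31.9°).
Interpolate at f = 1/5 with slerp weights a = sin((1−f)δ)/sin δ ≈ 0.815, b = sin(fδ)/sin δ ≈ 0.210.
p = a·p₁ + b·p₂ ≈ (0.820, -0.568, -0.074); φ = arcsin(p_z) ≈ -4.25°, λ = atan2(p_y, p_x) ≈ -34.69°.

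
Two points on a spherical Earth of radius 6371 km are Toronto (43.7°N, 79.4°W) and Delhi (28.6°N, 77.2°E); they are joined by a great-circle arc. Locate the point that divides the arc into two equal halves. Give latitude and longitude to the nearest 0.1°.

≈ 73.0°N, 24.0°E

Convert each endpoint to a unit vector on the sphere (x = cos φ cos λ, y = cos φ sin λ, z = sin φ).
The central angle between the endpoints is δ = arccos(p₁·p₂) ≈ 1.825 rad (104.6°).
Interpolate at f = 1/2 with slerp weights a = sin((1−f)δ)/sin δ ≈ 0.817, b = sin(fδ)/sin δ ≈ 0.817.
p = a·p₁ + b·p₂ ≈ (0.268, 0.119, 0.956); φ = arcsin(p_z) ≈ 72.96°, λ = atan2(p_y, p_x) ≈ 23.96°.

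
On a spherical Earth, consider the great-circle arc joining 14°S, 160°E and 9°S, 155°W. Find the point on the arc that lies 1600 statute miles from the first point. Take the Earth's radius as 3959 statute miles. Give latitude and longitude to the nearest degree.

≈ 12°S, 176°W

Write both endpoints as unit vectors p₁, p₂ with components (cos φ cos λ, cos φ sin λ, sin φ).
The central angle between the endpoints is δ = arccos(p₁·p₂) ≈ 0.773 rad (44.3°). The total great-circle distance is δ·R ≈ 0.773 × 3959 ≈ 3062 mi, so the target fraction is f = 1600/3062 ≈ 0.523.
Interpolate at f ≈ 0.523 with slerp weights a = sin((1−f)δ)/sin δ ≈ 0.517, b = sin(fδ)/sin δ ≈ 0.563.
p = a·p₁ + b·p₂ ≈ (-0.975, -0.063, -0.213); φ = arcsin(p_z) ≈ -12.30°, λ = atan2(p_y, p_x) ≈ -176.27°.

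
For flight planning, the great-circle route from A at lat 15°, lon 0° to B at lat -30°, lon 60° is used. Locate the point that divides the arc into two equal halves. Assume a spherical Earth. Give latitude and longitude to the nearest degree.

≈ lat -9°, lon 28°

Convert each endpoint to a unit vector on the sphere (x = cos φ cos λ, y = cos φ sin λ, z = sin φ).
The central angle between the endpoints is δ = arccos(p₁·p₂) ≈ 1.278 rad (73.2°).
Interpolate at f = 1/2 with slerp weights a = sin((1−f)δ)/sin δ ≈ 0.623, b = sin(fδ)/sin δ ≈ 0.623.
p = a·p₁ + b·p₂ ≈ (0.871, 0.467, -0.150); φ = arcsin(p_z) ≈ -8.64°, λ = atan2(p_y, p_x) ≈ 28.20°.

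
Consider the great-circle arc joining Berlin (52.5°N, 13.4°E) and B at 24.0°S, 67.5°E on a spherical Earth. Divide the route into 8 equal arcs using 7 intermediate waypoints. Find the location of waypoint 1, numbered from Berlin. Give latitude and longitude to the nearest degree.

From cos δ = sin φ₁ sin φ₂ + cos φ₁ cos φ₂ cos Δλ, the central angle is δ ≈ 1.567 rad (89.8°).
Interpolate at f = 1/8 with slerp weights a = sin((1−f)δ)/sin δ ≈ 0.980, b = sin(fδ)/sin δ ≈ 0.195.
p = a·p₁ + b·p₂ ≈ (0.649, 0.303, 0.698); φ = arcsin(p_z) ≈ 44.30°, λ = atan2(p_y, p_x) ≈ 25.01°.

≈ 44°N, 25°E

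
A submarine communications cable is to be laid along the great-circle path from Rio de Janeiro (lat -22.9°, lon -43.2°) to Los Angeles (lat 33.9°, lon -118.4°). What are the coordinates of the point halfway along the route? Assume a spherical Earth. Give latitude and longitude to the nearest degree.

≈ lat 7°, lon -79°

Convert each endpoint to a unit vector on the sphere (x = cos φ cos λ, y = cos φ sin λ, z = sin φ).
The central angle between the endpoints is δ = arccos(p₁·p₂) ≈ 1.593 rad (91.2°).
Interpolate at f = 1/2 with slerp weights a = sin((1−f)δ)/sin δ ≈ 0.715, b = sin(fδ)/sin δ ≈ 0.715.
p = a·p₁ + b·p₂ ≈ (0.198, -0.973, 0.121); φ = arcsin(p_z) ≈ 6.92°, λ = atan2(p_y, p_x) ≈ -78.50°.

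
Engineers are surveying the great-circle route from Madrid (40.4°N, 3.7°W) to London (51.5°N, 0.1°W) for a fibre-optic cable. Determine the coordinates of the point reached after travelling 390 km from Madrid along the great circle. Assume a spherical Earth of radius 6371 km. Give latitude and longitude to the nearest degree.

Convert each endpoint to a unit vector on the sphere (x = cos φ cos λ, y = cos φ sin λ, z = sin φ).
The central angle between the endpoints is δ = arccos(p₁·p₂) ≈ 0.199 rad (11.4°). The total great-circle distance is δ·R ≈ 0.199 × 6371 ≈ 1265 km, so the target fraction is f = 390/1265 ≈ 0.308.
Interpolate at f ≈ 0.308 with slerp weights a = sin((1−f)δ)/sin δ ≈ 0.694, b = sin(fδ)/sin δ ≈ 0.310.
p = a·p₁ + b·p₂ ≈ (0.721, -0.034, 0.693); φ = arcsin(p_z) ≈ 43.83°, λ = atan2(p_y, p_x) ≈ -2.74°.

≈ 44°N, 3°W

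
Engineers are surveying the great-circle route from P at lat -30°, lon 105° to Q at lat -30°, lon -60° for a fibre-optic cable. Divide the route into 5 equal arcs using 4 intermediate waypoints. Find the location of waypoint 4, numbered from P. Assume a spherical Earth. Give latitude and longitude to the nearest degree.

≈ lat -53°, lon -50°

Convert each endpoint to a unit vector on the sphere (x = cos φ cos λ, y = cos φ sin λ, z = sin φ).
The central angle between the endpoints is δ = arccos(p₁·p₂) ≈ 2.065 rad (118.3°).
Interpolate at f = 4/5 with slerp weights a = sin((1−f)δ)/sin δ ≈ 0.456, b = sin(fδ)/sin δ ≈ 1.132.
p = a·p₁ + b·p₂ ≈ (0.388, -0.468, -0.794); φ = arcsin(p_z) ≈ -52.57°, λ = atan2(p_y, p_x) ≈ -50.32°.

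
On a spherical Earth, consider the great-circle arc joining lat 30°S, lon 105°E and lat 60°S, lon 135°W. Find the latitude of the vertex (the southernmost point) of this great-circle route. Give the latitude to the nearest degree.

The great circle lies in the plane with unit normal n̂ = (p₁ × p₂)/|p₁ × p₂|.
Here n̂_z ≈ +0.384; the vertex latitude is φ_max = arccos|n̂_z| ≈ 67.4°.
Check via Clairaut: cos φ_max = |cos φ₁| · sin C = cos(30.0°)·sin(153.7°) ≈ 0.384, again giving ≈ 67.4°.

≈ 67°S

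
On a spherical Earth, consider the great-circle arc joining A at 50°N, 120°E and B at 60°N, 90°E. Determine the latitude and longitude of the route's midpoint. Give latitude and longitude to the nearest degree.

Convert each endpoint to a unit vector on the sphere (x = cos φ cos λ, y = cos φ sin λ, z = sin φ).
The central angle between the endpoints is δ = arccos(p₁·p₂) ≈ 0.343 rad (19.7°).
Interpolate at f = 1/2 with slerp weights a = sin((1−f)δ)/sin δ ≈ 0.507, b = sin(fδ)/sin δ ≈ 0.507.
p = a·p₁ + b·p₂ ≈ (-0.163, 0.536, 0.828); φ = arcsin(p_z) ≈ 55.91°, λ = atan2(p_y, p_x) ≈ 106.92°.

≈ 56°N, 107°E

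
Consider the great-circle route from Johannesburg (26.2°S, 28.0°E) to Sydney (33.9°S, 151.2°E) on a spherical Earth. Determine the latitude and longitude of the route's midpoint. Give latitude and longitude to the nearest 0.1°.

≈ 50.5°S, 85.5°E

The haversine formula gives a central angle δ ≈ 1.733 rad (99.3°) between the endpoints.
Interpolate at f = 1/2 with slerp weights a = sin((1−f)δ)/sin δ ≈ 0.772, b = sin(fδ)/sin δ ≈ 0.772.
p = a·p₁ + b·p₂ ≈ (0.050, 0.634, -0.772); φ = arcsin(p_z) ≈ -50.50°, λ = atan2(p_y, p_x) ≈ 85.48°.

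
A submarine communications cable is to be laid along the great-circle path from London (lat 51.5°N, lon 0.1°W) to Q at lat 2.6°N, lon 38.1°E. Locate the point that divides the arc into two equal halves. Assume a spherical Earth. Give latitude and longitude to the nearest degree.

Convert each endpoint to a unit vector on the sphere (x = cos φ cos λ, y = cos φ sin λ, z = sin φ).
The central angle between the endpoints is δ = arccos(p₁·p₂) ≈ 1.019 rad (58.4°).
Interpolate at f = 1/2 with slerp weights a = sin((1−f)δ)/sin δ ≈ 0.573, b = sin(fδ)/sin δ ≈ 0.573.
p = a·p₁ + b·p₂ ≈ (0.807, 0.352, 0.474); φ = arcsin(p_z) ≈ 28.31°, λ = atan2(p_y, p_x) ≈ 23.60°.

≈ lat 28°N, lon 24°E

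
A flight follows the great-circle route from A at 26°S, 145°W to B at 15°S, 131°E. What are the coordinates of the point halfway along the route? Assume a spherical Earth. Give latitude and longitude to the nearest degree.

Write both endpoints as unit vectors p₁, p₂ with components (cos φ cos λ, cos φ sin λ, sin φ).
The central angle between the endpoints is δ = arccos(p₁·p₂) ≈ 1.365 rad (78.2°).
Interpolate at f = 1/2 with slerp weights a = sin((1−f)δ)/sin δ ≈ 0.644, b = sin(fδ)/sin δ ≈ 0.644.
p = a·p₁ + b·p₂ ≈ (-0.883, 0.138, -0.449); φ = arcsin(p_z) ≈ -26.70°, λ = atan2(p_y, p_x) ≈ 171.14°.

≈ 27°S, 171°E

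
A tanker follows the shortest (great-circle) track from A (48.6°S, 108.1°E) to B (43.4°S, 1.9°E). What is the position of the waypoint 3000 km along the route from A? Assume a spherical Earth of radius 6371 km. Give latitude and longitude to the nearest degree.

≈ (60°S, 65°E)

From cos δ = sin φ₁ sin φ₂ + cos φ₁ cos φ₂ cos Δλ, the central angle is δ ≈ 1.180 rad (67.6°). The total great-circle distance is δ·R ≈ 1.180 × 6371 ≈ 7515 km, so the target fraction is f = 3000/7515 ≈ 0.399.
Interpolate at f ≈ 0.399 with slerp weights a = sin((1−f)δ)/sin δ ≈ 0.704, b = sin(fδ)/sin δ ≈ 0.491.
p = a·p₁ + b·p₂ ≈ (0.212, 0.454, -0.865); φ = arcsin(p_z) ≈ -59.92°, λ = atan2(p_y, p_x) ≈ 65.01°.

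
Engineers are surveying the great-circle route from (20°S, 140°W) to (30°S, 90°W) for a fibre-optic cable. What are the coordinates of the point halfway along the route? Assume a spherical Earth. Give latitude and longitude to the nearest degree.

Write both endpoints as unit vectors p₁, p₂ with components (cos φ cos λ, cos φ sin λ, sin φ).
The central angle between the endpoints is δ = arccos(p₁·p₂) ≈ 0.804 rad (46.0°).
Interpolate at f = 1/2 with slerp weights a = sin((1−f)δ)/sin δ ≈ 0.543, b = sin(fδ)/sin δ ≈ 0.543.
p = a·p₁ + b·p₂ ≈ (-0.391, -0.799, -0.457); φ = arcsin(p_z) ≈ -27.22°, λ = atan2(p_y, p_x) ≈ -116.09°.

≈ (27°S, 116°W)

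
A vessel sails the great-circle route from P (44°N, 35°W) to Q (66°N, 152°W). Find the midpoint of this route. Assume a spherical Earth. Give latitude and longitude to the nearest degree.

Write both endpoints as unit vectors p₁, p₂ with components (cos φ cos λ, cos φ sin λ, sin φ).
The central angle between the endpoints is δ = arccos(p₁·p₂) ≈ 1.045 rad (59.9°).
Interpolate at f = 1/2 with slerp weights a = sin((1−f)δ)/sin δ ≈ 0.577, b = sin(fδ)/sin δ ≈ 0.577.
p = a·p₁ + b·p₂ ≈ (0.133, -0.348, 0.928); φ = arcsin(p_z) ≈ 68.12°, λ = atan2(p_y, p_x) ≈ -69.13°.

≈ (68°N, 69°W)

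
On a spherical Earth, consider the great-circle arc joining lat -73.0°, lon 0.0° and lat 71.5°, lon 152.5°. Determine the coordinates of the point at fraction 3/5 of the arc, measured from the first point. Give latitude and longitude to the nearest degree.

≈ lat 13°, lon 91°

Write both endpoints as unit vectors p₁, p₂ with components (cos φ cos λ, cos φ sin λ, sin φ).
The central angle between the endpoints is δ = arccos(p₁·p₂) ≈ 2.994 rad (171.6°).
Interpolate at f = 3/5 with slerp weights a = sin((1−f)δ)/sin δ ≈ 6.346, b = sin(fδ)/sin δ ≈ 6.642.
p = a·p₁ + b·p₂ ≈ (-0.014, 0.973, 0.230); φ = arcsin(p_z) ≈ 13.29°, λ = atan2(p_y, p_x) ≈ 90.82°.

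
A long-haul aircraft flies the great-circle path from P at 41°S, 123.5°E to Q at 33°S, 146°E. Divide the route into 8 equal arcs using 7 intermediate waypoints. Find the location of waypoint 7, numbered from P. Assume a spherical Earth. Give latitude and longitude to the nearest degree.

≈ 34°S, 143°E

Write both endpoints as unit vectors p₁, p₂ with components (cos φ cos λ, cos φ sin λ, sin φ).
The central angle between the endpoints is δ = arccos(p₁·p₂) ≈ 0.342 rad (19.6°).
Interpolate at f = 7/8 with slerp weights a = sin((1−f)δ)/sin δ ≈ 0.127, b = sin(fδ)/sin δ ≈ 0.879.
p = a·p₁ + b·p₂ ≈ (-0.664, 0.492, -0.562); φ = arcsin(p_z) ≈ -34.22°, λ = atan2(p_y, p_x) ≈ 143.45°.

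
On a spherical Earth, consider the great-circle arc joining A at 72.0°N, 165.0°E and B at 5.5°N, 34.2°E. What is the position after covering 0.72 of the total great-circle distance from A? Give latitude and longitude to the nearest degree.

≈ 32°N, 41°E

Convert each endpoint to a unit vector on the sphere (x = cos φ cos λ, y = cos φ sin λ, z = sin φ).
The central angle between the endpoints is δ = arccos(p₁·p₂) ≈ 1.681 rad (96.3°).
Interpolate at f = 0.72 with slerp weights a = sin((1−f)δ)/sin δ ≈ 0.456, b = sin(fδ)/sin δ ≈ 0.941.
p = a·p₁ + b·p₂ ≈ (0.639, 0.563, 0.524); φ = arcsin(p_z) ≈ 31.61°, λ = atan2(p_y, p_x) ≈ 41.40°.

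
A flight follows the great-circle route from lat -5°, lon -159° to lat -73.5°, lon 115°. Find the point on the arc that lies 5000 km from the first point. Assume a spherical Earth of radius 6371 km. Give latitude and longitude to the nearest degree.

The haversine formula gives a central angle δ ≈ 1.467 rad (84.1°) between the endpoints. The total great-circle distance is δ·R ≈ 1.467 × 6371 ≈ 9348 km, so the target fraction is f = 5000/9348 ≈ 0.535.
Interpolate at f ≈ 0.535 with slerp weights a = sin((1−f)δ)/sin δ ≈ 0.634, b = sin(fδ)/sin δ ≈ 0.710.
p = a·p₁ + b·p₂ ≈ (-0.675, -0.044, -0.736); φ = arcsin(p_z) ≈ -47.43°, λ = atan2(p_y, p_x) ≈ -176.31°.

≈ lat -47°, lon -176°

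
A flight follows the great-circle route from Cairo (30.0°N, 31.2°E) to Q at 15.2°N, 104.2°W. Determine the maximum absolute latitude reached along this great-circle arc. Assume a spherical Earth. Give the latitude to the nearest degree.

≈ 49°N

The great circle lies in the plane with unit normal n̂ = (p₁ × p₂)/|p₁ × p₂|.
Here n̂_z ≈ -0.662; the vertex latitude is φ_max = arccos|n̂_z| ≈ 48.5°.
Check via Clairaut: cos φ_max = |cos φ₁| · sin C = cos(30.0°)·sin(49.9°) ≈ 0.662, again giving ≈ 48.5°.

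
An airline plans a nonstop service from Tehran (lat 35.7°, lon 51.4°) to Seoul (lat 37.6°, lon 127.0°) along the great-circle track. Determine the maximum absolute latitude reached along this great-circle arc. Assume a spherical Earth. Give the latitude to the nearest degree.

The great circle lies in the plane with unit normal n̂ = (p₁ × p₂)/|p₁ × p₂|.
Here n̂_z ≈ +0.728; the vertex latitude is φ_max = arccos|n̂_z| ≈ 43.3°.

≈ 43°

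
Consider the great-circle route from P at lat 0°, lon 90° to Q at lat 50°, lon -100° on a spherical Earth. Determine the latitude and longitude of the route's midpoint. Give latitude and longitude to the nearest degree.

≈ lat 63°, lon 107°

Convert each endpoint to a unit vector on the sphere (x = cos φ cos λ, y = cos φ sin λ, z = sin φ).
The central angle between the endpoints is δ = arccos(p₁·p₂) ≈ 2.256 rad (129.3°).
Interpolate at f = 1/2 with slerp weights a = sin((1−f)δ)/sin δ ≈ 1.167, b = sin(fδ)/sin δ ≈ 1.167.
p = a·p₁ + b·p₂ ≈ (-0.130, 0.428, 0.894); φ = arcsin(p_z) ≈ 63.40°, λ = atan2(p_y, p_x) ≈ 106.92°.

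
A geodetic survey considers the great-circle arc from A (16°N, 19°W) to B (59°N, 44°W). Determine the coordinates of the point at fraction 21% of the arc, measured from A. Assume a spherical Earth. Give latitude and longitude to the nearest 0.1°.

≈ (25.3°N, 22.2°W)

Convert each endpoint to a unit vector on the sphere (x = cos φ cos λ, y = cos φ sin λ, z = sin φ).
The central angle between the endpoints is δ = arccos(p₁·p₂) ≈ 0.816 rad (46.8°).
Interpolate at f = 0.21 with slerp weights a = sin((1−f)δ)/sin δ ≈ 0.825, b = sin(fδ)/sin δ ≈ 0.234.
p = a·p₁ + b·p₂ ≈ (0.837, -0.342, 0.428); φ = arcsin(p_z) ≈ 25.35°, λ = atan2(p_y, p_x) ≈ -22.23°.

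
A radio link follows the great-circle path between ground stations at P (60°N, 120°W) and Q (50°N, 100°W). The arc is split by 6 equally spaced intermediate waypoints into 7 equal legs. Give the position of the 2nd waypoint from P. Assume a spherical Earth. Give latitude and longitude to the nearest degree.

≈ (57°N, 113°W)

From cos δ = sin φ₁ sin φ₂ + cos φ₁ cos φ₂ cos Δλ, the central angle is δ ≈ 0.264 rad (15.1°).
Interpolate at f = 2/7 with slerp weights a = sin((1−f)δ)/sin δ ≈ 0.718, b = sin(fδ)/sin δ ≈ 0.289.
p = a·p₁ + b·p₂ ≈ (-0.212, -0.494, 0.843); φ = arcsin(p_z) ≈ 57.49°, λ = atan2(p_y, p_x) ≈ -113.22°.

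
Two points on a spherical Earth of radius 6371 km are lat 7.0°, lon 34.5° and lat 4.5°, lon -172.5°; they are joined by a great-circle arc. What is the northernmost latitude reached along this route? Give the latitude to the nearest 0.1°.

≈ 23.4°

The great circle lies in the plane with unit normal n̂ = (p₁ × p₂)/|p₁ × p₂|.
Here n̂_z ≈ +0.918; the vertex latitude is φ_max = arccos|n̂_z| ≈ 23.4°.
Check via Clairaut: cos φ_max = |cos φ₁| · sin C = cos(7.0°)·sin(67.6°) ≈ 0.918, again giving ≈ 23.4°.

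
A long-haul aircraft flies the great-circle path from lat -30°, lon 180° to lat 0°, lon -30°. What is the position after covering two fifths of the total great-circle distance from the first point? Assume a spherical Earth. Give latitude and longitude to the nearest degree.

≈ lat -49°, lon -110°

Write both endpoints as unit vectors p₁, p₂ with components (cos φ cos λ, cos φ sin λ, sin φ).
The central angle between the endpoints is δ = arccos(p₁·p₂) ≈ 2.419 rad (138.6°).
Interpolate at f = 2/5 with slerp weights a = sin((1−f)δ)/sin δ ≈ 1.501, b = sin(fδ)/sin δ ≈ 1.245.
p = a·p₁ + b·p₂ ≈ (-0.222, -0.623, -0.751); φ = arcsin(p_z) ≈ -48.64°, λ = atan2(p_y, p_x) ≈ -109.61°.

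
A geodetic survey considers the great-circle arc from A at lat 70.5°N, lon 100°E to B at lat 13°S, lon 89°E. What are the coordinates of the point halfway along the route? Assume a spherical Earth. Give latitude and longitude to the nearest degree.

≈ lat 29°N, lon 92°E

Convert each endpoint to a unit vector on the sphere (x = cos φ cos λ, y = cos φ sin λ, z = sin φ).
The central angle between the endpoints is δ = arccos(p₁·p₂) ≈ 1.463 rad (83.8°).
Interpolate at f = 1/2 with slerp weights a = sin((1−f)δ)/sin δ ≈ 0.672, b = sin(fδ)/sin δ ≈ 0.672.
p = a·p₁ + b·p₂ ≈ (-0.028, 0.876, 0.482); φ = arcsin(p_z) ≈ 28.83°, λ = atan2(p_y, p_x) ≈ 91.80°.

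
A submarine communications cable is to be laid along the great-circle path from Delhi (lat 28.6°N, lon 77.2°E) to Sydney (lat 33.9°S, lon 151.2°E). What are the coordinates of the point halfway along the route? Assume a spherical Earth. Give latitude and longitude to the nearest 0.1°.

From cos δ = sin φ₁ sin φ₂ + cos φ₁ cos φ₂ cos Δλ, the central angle is δ ≈ 1.637 rad (93.8°).
Interpolate at f = 1/2 with slerp weights a = sin((1−f)δ)/sin δ ≈ 0.732, b = sin(fδ)/sin δ ≈ 0.732.
p = a·p₁ + b·p₂ ≈ (-0.390, 0.919, -0.058); φ = arcsin(p_z) ≈ -3.32°, λ = atan2(p_y, p_x) ≈ 112.99°.

≈ lat 3.3°S, lon 113.0°E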